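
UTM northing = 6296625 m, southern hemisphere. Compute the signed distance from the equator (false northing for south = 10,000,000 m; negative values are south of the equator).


For southern: actual = 6296625 - 10000000 = -3703375 m

-3703375 m


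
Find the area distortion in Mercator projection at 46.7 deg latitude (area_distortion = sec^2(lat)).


area_distortion = 1/cos^2(46.7) = 2.126

2.126


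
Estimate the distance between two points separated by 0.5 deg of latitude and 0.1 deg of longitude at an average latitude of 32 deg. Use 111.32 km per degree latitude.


dlat_km = 0.5 * 111.32 = 55.66
dlon_km = 0.1 * 111.32 * cos(32) ≈ 9.44
dist = sqrt(55.66^2 + 9.44^2) ≈ 56.5 km

56.5 km


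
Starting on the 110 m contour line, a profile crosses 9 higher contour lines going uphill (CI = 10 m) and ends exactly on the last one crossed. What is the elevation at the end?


elevation = 110 + 9 * 10 = 200 m

200 m


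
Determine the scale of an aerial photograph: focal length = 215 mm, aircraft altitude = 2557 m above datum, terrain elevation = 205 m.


scale = f / (H - h) = 215 mm / 2352 m = 215 / 2352000 = 1:10940

1:10940


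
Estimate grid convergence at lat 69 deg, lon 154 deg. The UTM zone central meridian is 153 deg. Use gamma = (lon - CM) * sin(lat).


gamma = (154 - 153) * sin(69) = 1 * 0.93358 = 0.934 degrees

0.934 degrees


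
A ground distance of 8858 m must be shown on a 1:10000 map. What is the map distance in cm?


map_cm = 8858 * 100 / 10000 = 88.58 cm

88.58 cm


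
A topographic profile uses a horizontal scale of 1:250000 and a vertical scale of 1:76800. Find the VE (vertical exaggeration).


VE = horizontal_scale / vertical_scale = 250000 / 76800 ≈ 3.3

3.3x


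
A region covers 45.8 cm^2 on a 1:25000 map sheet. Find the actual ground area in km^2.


ground_area = 45.8 * (25000/100)^2 = 2862500.0 m^2 = 2.8625 km^2 ≈ 2.863 km^2

2.863 km^2


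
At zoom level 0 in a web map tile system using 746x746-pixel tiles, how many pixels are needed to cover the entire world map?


tiles per axis = 2^0 = 1
total tiles = 1^2 = 1
pixels per axis = 1 * 746 = 746
total pixels = 746^2 = 556516

556516 pixels


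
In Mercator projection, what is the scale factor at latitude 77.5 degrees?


SF = 1 / cos(77.5) = 1 / 0.21644 = 4.62

4.62


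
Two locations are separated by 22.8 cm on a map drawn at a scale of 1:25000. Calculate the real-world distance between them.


ground = 22.8 cm * 25000 / 100 = 5700.0 m = 5.7 km

5.7 km


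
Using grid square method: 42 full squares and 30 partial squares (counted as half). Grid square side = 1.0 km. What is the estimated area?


effective squares = 42 + 30 * 0.5 = 57.0
area = 57.0 * 1.0 = 57.0 km^2

57.0 km^2


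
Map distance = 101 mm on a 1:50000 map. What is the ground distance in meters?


ground = 101 mm * 50000 / 1000 = 5050.0 m

5050.0 m


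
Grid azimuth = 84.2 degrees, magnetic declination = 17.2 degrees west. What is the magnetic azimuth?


magnetic azimuth = grid azimuth - declination (east +ve)
mag_az = 84.2 - -17.2 = 101.4 degrees

101.4 degrees


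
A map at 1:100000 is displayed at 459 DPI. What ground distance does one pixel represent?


pixel_cm = 2.54 / 459 ≈ 0.005534 cm
ground = pixel_cm * 100000 / 100 = 2.54 * 100000 / (459 * 100) = 254000 / 45900 ≈ 5.53 m

5.53 m


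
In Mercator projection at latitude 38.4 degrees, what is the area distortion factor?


area_distortion = 1/cos^2(38.4) = 1.628

1.628


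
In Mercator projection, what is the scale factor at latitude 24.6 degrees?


SF = 1 / cos(24.6) = 1 / 0.909236 = 1.1

1.1


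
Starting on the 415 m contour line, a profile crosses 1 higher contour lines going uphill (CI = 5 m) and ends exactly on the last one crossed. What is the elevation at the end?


elevation = 415 + 1 * 5 = 420 m

420 m


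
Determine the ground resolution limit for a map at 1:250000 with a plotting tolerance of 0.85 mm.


ground = 0.85 mm * 250000 / 1000 = 212.5 m

212.5 m


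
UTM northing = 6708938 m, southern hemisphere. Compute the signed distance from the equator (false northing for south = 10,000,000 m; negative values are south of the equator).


For southern: actual = 6708938 - 10000000 = -3291062 m

-3291062 m


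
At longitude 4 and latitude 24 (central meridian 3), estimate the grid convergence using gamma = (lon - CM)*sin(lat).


gamma = (4 - 3) * sin(24) = 1 * 0.406737 = 0.407 degrees

0.407 degrees


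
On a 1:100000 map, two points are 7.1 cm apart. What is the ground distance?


ground = 7.1 cm * 100000 / 100 = 7100.0 m = 7.1 km

7.1 km


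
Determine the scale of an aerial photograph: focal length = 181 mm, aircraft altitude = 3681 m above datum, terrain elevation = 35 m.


scale = f / (H - h) = 181 mm / 3646 m = 181 / 3646000 = 1:20144

1:20144


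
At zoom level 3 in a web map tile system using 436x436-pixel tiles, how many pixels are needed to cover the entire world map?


tiles per axis = 2^3 = 8
total tiles = 8^2 = 64
pixels per axis = 8 * 436 = 3488
total pixels = 3488^2 = 12166144

12166144 pixels


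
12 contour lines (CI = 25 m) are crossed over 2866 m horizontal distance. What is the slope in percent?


elevation change = 12 * 25 = 300 m
slope = 300 / 2866 * 100 = 10.5%

10.5%


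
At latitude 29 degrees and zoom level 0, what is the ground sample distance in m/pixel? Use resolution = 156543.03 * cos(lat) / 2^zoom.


res = 156543.03 * cos(29) / 2^0 = 156543.03 * 0.87461971 / 1 = 136915.62 m/pixel

136915.62 m/pixel


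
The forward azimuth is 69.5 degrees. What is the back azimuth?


back azimuth = (69.5 + 180) mod 360 = 249.5 degrees

249.5 degrees


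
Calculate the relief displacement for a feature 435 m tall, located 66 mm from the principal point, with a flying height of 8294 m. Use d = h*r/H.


d = h * r / H = 435 * 66 / 8294 = 3.46 mm

3.46 mm


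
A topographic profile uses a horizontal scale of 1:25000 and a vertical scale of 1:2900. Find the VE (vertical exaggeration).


VE = horizontal_scale / vertical_scale = 25000 / 2900 ≈ 8.6

8.6x


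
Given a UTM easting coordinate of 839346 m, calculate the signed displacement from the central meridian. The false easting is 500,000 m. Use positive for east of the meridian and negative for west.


displacement = 839346 - 500000 = 339346 m

339346 m


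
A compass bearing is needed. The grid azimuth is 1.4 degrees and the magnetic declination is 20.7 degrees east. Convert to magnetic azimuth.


magnetic azimuth = grid azimuth - declination (east +ve)
mag_az = 1.4 - 20.7 = 340.7 degrees

340.7 degrees


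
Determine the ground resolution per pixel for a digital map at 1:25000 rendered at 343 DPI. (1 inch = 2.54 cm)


pixel_cm = 2.54 / 343 ≈ 0.007405 cm
ground = pixel_cm * 25000 / 100 = 2.54 * 25000 / (343 * 100) = 63500 / 34300 ≈ 1.85 m

1.85 m


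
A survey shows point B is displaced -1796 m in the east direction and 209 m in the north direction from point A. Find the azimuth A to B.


az = atan2(-1796, 209) = -83.4 deg
adjusted to 0-360: 276.6 degrees

276.6 degrees


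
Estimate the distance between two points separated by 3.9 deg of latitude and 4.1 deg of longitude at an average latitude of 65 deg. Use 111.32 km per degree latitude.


dlat_km = 3.9 * 111.32 = 434.148
dlon_km = 4.1 * 111.32 * cos(65) ≈ 192.888
dist = sqrt(434.148^2 + 192.888^2) ≈ 475.1 km

475.1 km


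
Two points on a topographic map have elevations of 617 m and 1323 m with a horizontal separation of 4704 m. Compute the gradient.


gradient = (1323 - 617) / 4704 = 706 / 4704 = 0.1501

0.1501


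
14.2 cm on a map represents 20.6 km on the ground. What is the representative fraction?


ground = 20.6 km = 2060000 cm; RF denominator = ground / map = 2060000 / 14.2 ≈ 145070; RF = 1:145070

1:145070


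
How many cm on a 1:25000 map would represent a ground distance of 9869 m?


map_cm = 9869 * 100 / 25000 = 39.476 cm ≈ 39.48 cm

39.48 cm


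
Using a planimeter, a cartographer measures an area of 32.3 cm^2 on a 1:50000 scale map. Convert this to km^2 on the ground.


ground_area = 32.3 * (50000/100)^2 = 8075000.0 m^2 = 8.075 km^2

8.075 km^2


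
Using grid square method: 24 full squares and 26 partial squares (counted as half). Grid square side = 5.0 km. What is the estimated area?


effective squares = 24 + 26 * 0.5 = 37.0
area = 37.0 * 25.0 = 925.0 km^2

925.0 km^2


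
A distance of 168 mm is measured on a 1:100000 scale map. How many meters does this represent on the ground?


ground = 168 mm * 100000 / 1000 = 16800.0 m

16800.0 m


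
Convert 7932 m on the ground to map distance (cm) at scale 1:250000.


map_cm = 7932 * 100 / 250000 = 3.1728 cm ≈ 3.17 cm

3.17 cm


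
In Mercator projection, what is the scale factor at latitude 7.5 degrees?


SF = 1 / cos(7.5) = 1 / 0.991445 = 1.009

1.009


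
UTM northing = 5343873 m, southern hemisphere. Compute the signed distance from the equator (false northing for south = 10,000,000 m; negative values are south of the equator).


For southern: actual = 5343873 - 10000000 = -4656127 m

-4656127 m


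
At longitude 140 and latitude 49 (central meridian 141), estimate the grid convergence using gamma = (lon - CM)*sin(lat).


gamma = (140 - 141) * sin(49) = -1 * 0.75471 = -0.755 degrees

-0.755 degrees


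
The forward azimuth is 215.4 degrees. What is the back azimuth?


back azimuth = (215.4 + 180) mod 360 = 35.4 degrees

35.4 degrees


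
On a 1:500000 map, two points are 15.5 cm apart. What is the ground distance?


ground = 15.5 cm * 500000 / 100 = 77500.0 m = 77.5 km

77.5 km


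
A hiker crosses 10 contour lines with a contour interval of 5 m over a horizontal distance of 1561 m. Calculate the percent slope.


elevation change = 10 * 5 = 50 m
slope = 50 / 1561 * 100 = 3.2%

3.2%


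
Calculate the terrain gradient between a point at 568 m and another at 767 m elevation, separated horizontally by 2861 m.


gradient = (767 - 568) / 2861 = 199 / 2861 = 0.0696

0.0696


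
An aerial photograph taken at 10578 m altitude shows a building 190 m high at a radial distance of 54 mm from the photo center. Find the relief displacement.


d = h * r / H = 190 * 54 / 10578 = 0.97 mm

0.97 mm


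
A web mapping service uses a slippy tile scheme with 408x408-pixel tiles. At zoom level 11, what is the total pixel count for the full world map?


tiles per axis = 2^11 = 2048
total tiles = 2048^2 = 4194304
pixels per axis = 2048 * 408 = 835584
total pixels = 835584^2 = 698200621056

698200621056 pixels


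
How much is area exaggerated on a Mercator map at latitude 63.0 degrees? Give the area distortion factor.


area_distortion = 1/cos^2(63.0) = 4.852

4.852


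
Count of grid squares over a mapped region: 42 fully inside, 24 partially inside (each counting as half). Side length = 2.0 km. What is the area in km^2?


effective squares = 42 + 24 * 0.5 = 54.0
area = 54.0 * 4.0 = 216.0 km^2

216.0 km^2


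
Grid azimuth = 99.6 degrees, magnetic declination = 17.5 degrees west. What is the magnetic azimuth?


magnetic azimuth = grid azimuth - declination (east +ve)
mag_az = 99.6 - -17.5 = 117.1 degrees

117.1 degrees


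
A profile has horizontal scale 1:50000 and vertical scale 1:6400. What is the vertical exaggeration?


VE = horizontal_scale / vertical_scale = 50000 / 6400 = 7.8125 ≈ 7.8

7.8x


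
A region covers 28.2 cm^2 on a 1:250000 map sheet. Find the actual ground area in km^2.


ground_area = 28.2 * (250000/100)^2 = 176250000.0 m^2 = 176.25 km^2

176.25 km^2


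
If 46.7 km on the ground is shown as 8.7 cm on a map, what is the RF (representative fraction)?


ground = 46.7 km = 4670000 cm; RF denominator = ground / map = 4670000 / 8.7 ≈ 536782; RF = 1:536782

1:536782


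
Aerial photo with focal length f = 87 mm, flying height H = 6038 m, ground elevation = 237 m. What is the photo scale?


scale = f / (H - h) = 87 mm / 5801 m = 87 / 5801000 = 1:66678

1:66678


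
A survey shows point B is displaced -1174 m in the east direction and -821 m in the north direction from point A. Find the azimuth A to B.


az = atan2(-1174, -821) = -125.0 deg
adjusted to 0-360: 235.0 degrees

235.0 degrees


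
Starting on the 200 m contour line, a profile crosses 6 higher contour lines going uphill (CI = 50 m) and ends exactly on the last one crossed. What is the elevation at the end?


elevation = 200 + 6 * 50 = 500 m

500 m


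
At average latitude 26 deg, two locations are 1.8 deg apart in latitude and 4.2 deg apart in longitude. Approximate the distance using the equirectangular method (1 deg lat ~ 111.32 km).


dlat_km = 1.8 * 111.32 = 200.376
dlon_km = 4.2 * 111.32 * cos(26) ≈ 420.226
dist = sqrt(200.376^2 + 420.226^2) ≈ 465.6 km

465.6 km


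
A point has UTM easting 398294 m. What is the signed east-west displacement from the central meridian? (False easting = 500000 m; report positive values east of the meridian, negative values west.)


displacement = 398294 - 500000 = -101706 m

-101706 m


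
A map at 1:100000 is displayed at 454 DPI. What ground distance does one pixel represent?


pixel_cm = 2.54 / 454 ≈ 0.005595 cm
ground = pixel_cm * 100000 / 100 = 2.54 * 100000 / (454 * 100) = 254000 / 45400 ≈ 5.59 m

5.59 m


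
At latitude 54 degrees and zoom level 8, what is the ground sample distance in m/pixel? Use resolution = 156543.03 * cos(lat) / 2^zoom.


res = 156543.03 * cos(54) / 2^8 = 156543.03 * 0.58778525 / 256 = 359.43 m/pixel

359.43 m/pixel


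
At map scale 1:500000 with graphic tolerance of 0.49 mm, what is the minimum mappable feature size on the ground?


ground = 0.49 mm * 500000 / 1000 = 245.0 m

245.0 m


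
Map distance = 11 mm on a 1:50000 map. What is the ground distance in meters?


ground = 11 mm * 50000 / 1000 = 550.0 m

550.0 m


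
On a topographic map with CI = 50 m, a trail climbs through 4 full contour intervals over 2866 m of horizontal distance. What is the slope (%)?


elevation change = 4 * 50 = 200 m
slope = 200 / 2866 * 100 = 7.0%

7.0%


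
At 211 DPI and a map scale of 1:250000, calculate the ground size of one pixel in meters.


pixel_cm = 2.54 / 211 ≈ 0.012038 cm
ground = pixel_cm * 250000 / 100 = 2.54 * 250000 / (211 * 100) = 635000 / 21100 ≈ 30.09 m

30.09 m


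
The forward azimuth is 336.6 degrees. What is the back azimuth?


back azimuth = (336.6 + 180) mod 360 = 156.6 degrees

156.6 degrees


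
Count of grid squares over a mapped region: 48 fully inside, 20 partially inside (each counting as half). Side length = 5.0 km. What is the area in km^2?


effective squares = 48 + 20 * 0.5 = 58.0
area = 58.0 * 25.0 = 1450.0 km^2

1450.0 km^2


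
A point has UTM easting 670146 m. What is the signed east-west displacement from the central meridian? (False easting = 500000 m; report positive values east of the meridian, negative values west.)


displacement = 670146 - 500000 = 170146 m

170146 m


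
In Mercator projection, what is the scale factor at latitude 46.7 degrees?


SF = 1 / cos(46.7) = 1 / 0.685818 = 1.458

1.458


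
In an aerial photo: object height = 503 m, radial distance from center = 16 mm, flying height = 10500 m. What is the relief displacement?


d = h * r / H = 503 * 16 / 10500 = 0.77 mm

0.77 mm


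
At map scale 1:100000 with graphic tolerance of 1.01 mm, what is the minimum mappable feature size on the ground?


ground = 1.01 mm * 100000 / 1000 = 101.0 m

101.0 m


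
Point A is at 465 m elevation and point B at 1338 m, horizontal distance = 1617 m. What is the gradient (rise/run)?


gradient = (1338 - 465) / 1617 = 873 / 1617 = 0.5399

0.5399


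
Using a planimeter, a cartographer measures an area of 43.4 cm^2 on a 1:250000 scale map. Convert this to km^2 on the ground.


ground_area = 43.4 * (250000/100)^2 = 271250000.0 m^2 = 271.25 km^2

271.25 km^2


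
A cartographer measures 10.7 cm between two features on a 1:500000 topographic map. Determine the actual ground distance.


ground = 10.7 cm * 500000 / 100 = 53500.0 m = 53.5 km

53.5 km


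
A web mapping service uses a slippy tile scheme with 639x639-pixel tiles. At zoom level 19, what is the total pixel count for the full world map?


tiles per axis = 2^19 = 524288
total tiles = 524288^2 = 274877906944
pixels per axis = 524288 * 639 = 335020032
total pixels = 335020032^2 = 112238421841281024

112238421841281024 pixels


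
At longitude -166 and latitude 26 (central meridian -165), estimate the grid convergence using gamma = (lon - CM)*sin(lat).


gamma = (-166 - -165) * sin(26) = -1 * 0.438371 = -0.438 degrees

-0.438 degrees


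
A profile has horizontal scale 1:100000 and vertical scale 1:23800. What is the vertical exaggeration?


VE = horizontal_scale / vertical_scale = 100000 / 23800 ≈ 4.2

4.2x


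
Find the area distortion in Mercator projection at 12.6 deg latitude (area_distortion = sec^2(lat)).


area_distortion = 1/cos^2(12.6) = 1.05

1.05


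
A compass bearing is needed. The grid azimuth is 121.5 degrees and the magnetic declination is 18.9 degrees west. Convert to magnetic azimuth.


magnetic azimuth = grid azimuth - declination (east +ve)
mag_az = 121.5 - -18.9 = 140.4 degrees

140.4 degrees


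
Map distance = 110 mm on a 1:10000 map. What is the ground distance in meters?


ground = 110 mm * 10000 / 1000 = 1100.0 m

1100.0 m


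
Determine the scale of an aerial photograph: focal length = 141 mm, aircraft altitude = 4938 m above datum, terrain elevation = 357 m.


scale = f / (H - h) = 141 mm / 4581 m = 141 / 4581000 = 1:32489

1:32489


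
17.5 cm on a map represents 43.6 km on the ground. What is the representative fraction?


ground = 43.6 km = 4360000 cm; RF denominator = ground / map = 4360000 / 17.5 ≈ 249143; RF = 1:249143

1:249143


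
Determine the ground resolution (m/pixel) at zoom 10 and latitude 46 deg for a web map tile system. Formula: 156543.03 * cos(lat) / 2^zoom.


res = 156543.03 * cos(46) / 2^10 = 156543.03 * 0.69465837 / 1024 = 106.2 m/pixel

106.2 m/pixel


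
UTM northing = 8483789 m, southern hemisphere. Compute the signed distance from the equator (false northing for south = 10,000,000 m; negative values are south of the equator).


For southern: actual = 8483789 - 10000000 = -1516211 m

-1516211 m


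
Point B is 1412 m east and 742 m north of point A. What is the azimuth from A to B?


az = atan2(1412, 742) = 62.3 deg
adjusted to 0-360: 62.3 degrees

62.3 degrees


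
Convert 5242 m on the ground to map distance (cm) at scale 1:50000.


map_cm = 5242 * 100 / 50000 = 10.484 cm ≈ 10.48 cm

10.48 cm


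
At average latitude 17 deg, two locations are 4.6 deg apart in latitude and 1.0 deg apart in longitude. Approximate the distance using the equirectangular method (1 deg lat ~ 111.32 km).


dlat_km = 4.6 * 111.32 = 512.072
dlon_km = 1.0 * 111.32 * cos(17) ≈ 106.456
dist = sqrt(512.072^2 + 106.456^2) ≈ 523.0 km

523.0 km


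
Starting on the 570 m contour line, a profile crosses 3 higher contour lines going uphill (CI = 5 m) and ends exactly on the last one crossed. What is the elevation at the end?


elevation = 570 + 3 * 5 = 585 m

585 m


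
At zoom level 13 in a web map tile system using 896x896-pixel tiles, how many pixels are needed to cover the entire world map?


tiles per axis = 2^13 = 8192
total tiles = 8192^2 = 67108864
pixels per axis = 8192 * 896 = 7340032
total pixels = 7340032^2 = 53876069761024

53876069761024 pixels


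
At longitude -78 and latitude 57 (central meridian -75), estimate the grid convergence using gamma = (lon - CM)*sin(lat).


gamma = (-78 - -75) * sin(57) = -3 * 0.838671 = -2.516 degrees

-2.516 degrees


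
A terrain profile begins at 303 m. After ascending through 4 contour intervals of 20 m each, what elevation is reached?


elevation = 303 + 4 * 20 = 383 m

383 m


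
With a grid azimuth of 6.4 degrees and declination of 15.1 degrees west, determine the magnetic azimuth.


magnetic azimuth = grid azimuth - declination (east +ve)
mag_az = 6.4 - -15.1 = 21.5 degrees

21.5 degrees


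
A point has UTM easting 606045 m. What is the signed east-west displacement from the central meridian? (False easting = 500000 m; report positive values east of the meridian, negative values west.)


displacement = 606045 - 500000 = 106045 m

106045 m


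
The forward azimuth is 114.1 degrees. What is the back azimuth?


back azimuth = (114.1 + 180) mod 360 = 294.1 degrees

294.1 degrees


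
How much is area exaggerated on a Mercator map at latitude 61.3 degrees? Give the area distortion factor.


area_distortion = 1/cos^2(61.3) = 4.336

4.336


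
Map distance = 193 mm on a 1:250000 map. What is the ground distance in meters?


ground = 193 mm * 250000 / 1000 = 48250.0 m

48250.0 m


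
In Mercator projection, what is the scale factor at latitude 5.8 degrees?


SF = 1 / cos(5.8) = 1 / 0.994881 = 1.005

1.005


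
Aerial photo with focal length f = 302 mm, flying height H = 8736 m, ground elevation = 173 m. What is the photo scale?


scale = f / (H - h) = 302 mm / 8563 m = 302 / 8563000 = 1:28354

1:28354


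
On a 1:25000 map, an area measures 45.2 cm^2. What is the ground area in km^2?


ground_area = 45.2 * (25000/100)^2 = 2825000.0 m^2 = 2.825 km^2

2.825 km^2


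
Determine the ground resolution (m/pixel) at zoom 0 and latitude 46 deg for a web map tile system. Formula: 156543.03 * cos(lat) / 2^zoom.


res = 156543.03 * cos(46) / 2^0 = 156543.03 * 0.69465837 / 1 = 108743.93 m/pixel

108743.93 m/pixel


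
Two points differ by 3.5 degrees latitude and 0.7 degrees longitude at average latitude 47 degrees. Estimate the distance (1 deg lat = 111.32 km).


dlat_km = 3.5 * 111.32 = 389.62
dlon_km = 0.7 * 111.32 * cos(47) ≈ 53.144
dist = sqrt(389.62^2 + 53.144^2) ≈ 393.2 km

393.2 km


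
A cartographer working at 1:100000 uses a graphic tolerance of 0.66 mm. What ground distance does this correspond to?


ground = 0.66 mm * 100000 / 1000 = 66.0 m

66.0 m


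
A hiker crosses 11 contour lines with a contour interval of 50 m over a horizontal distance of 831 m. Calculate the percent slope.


elevation change = 11 * 50 = 550 m
slope = 550 / 831 * 100 = 66.2%

66.2%


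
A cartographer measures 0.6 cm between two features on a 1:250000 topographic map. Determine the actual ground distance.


ground = 0.6 cm * 250000 / 100 = 1500.0 m = 1.5 km

1.5 km


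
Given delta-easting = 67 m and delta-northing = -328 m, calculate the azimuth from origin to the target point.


az = atan2(67, -328) = 168.5 deg
adjusted to 0-360: 168.5 degrees

168.5 degrees


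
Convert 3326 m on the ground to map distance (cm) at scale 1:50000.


map_cm = 3326 * 100 / 50000 = 6.652 cm ≈ 6.65 cm

6.65 cm


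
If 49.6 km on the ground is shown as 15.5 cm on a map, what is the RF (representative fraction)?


ground = 49.6 km = 4960000 cm; RF denominator = ground / map = 4960000 / 15.5 = 320000; RF = 1:320000

1:320000


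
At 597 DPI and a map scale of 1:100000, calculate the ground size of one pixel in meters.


pixel_cm = 2.54 / 597 ≈ 0.004255 cm
ground = pixel_cm * 100000 / 100 = 2.54 * 100000 / (597 * 100) = 254000 / 59700 ≈ 4.25 m

4.25 m


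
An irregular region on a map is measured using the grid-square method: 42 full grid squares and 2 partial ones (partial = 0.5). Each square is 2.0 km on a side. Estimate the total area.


effective squares = 42 + 2 * 0.5 = 43.0
area = 43.0 * 4.0 = 172.0 km^2

172.0 km^2


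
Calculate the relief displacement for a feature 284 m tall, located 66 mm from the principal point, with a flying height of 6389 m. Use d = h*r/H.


d = h * r / H = 284 * 66 / 6389 = 2.93 mm

2.93 mm


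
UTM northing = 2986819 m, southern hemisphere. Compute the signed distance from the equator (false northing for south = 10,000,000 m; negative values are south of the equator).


For southern: actual = 2986819 - 10000000 = -7013181 m

-7013181 m


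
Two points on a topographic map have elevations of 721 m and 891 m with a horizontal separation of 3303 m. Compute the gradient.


gradient = (891 - 721) / 3303 = 170 / 3303 = 0.0515

0.0515


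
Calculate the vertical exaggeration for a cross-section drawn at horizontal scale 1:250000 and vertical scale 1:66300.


VE = horizontal_scale / vertical_scale = 250000 / 66300 ≈ 3.8

3.8x


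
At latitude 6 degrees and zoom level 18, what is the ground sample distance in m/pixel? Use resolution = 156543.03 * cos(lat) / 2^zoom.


res = 156543.03 * cos(6) / 2^18 = 156543.03 * 0.9945219 / 262144 = 0.59 m/pixel

0.59 m/pixel


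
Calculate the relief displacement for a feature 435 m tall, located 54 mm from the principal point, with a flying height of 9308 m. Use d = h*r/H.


d = h * r / H = 435 * 54 / 9308 = 2.52 mm

2.52 mm


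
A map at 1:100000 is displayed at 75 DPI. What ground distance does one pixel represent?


pixel_cm = 2.54 / 75 ≈ 0.033867 cm
ground = pixel_cm * 100000 / 100 = 2.54 * 100000 / (75 * 100) = 254000 / 7500 ≈ 33.87 m

33.87 m


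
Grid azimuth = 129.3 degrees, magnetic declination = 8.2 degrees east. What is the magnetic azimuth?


magnetic azimuth = grid azimuth - declination (east +ve)
mag_az = 129.3 - 8.2 = 121.1 degrees

121.1 degrees


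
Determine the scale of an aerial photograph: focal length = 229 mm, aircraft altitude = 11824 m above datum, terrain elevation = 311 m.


scale = f / (H - h) = 229 mm / 11513 m = 229 / 11513000 = 1:50275

1:50275


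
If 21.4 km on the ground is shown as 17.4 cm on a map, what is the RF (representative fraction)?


ground = 21.4 km = 2140000 cm; RF denominator = ground / map = 2140000 / 17.4 ≈ 122989; RF = 1:122989

1:122989


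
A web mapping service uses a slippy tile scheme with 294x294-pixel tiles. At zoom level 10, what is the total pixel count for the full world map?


tiles per axis = 2^10 = 1024
total tiles = 1024^2 = 1048576
pixels per axis = 1024 * 294 = 301056
total pixels = 301056^2 = 90634715136

90634715136 pixels


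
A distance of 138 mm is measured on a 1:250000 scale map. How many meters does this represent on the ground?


ground = 138 mm * 250000 / 1000 = 34500.0 m

34500.0 m


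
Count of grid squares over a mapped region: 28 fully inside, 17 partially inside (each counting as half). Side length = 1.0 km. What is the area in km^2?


effective squares = 28 + 17 * 0.5 = 36.5
area = 36.5 * 1.0 = 36.5 km^2

36.5 km^2


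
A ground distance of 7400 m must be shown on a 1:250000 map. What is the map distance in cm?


map_cm = 7400 * 100 / 250000 = 2.96 cm

2.96 cm


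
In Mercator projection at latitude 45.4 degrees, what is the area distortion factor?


area_distortion = 1/cos^2(45.4) = 2.028

2.028


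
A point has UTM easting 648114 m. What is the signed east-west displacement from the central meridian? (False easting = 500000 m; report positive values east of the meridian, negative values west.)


displacement = 648114 - 500000 = 148114 m

148114 m


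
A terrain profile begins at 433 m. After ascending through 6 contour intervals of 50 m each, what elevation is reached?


elevation = 433 + 6 * 50 = 733 m

733 m


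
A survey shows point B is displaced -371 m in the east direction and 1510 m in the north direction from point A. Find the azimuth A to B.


az = atan2(-371, 1510) = -13.8 deg
adjusted to 0-360: 346.2 degrees

346.2 degrees


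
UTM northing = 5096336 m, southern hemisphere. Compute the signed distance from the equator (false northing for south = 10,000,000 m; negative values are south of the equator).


For southern: actual = 5096336 - 10000000 = -4903664 m

-4903664 m


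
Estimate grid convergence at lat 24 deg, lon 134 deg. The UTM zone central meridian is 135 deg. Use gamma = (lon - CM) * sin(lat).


gamma = (134 - 135) * sin(24) = -1 * 0.406737 = -0.407 degrees

-0.407 degrees


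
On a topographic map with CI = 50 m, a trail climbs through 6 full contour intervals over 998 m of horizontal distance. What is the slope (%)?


elevation change = 6 * 50 = 300 m
slope = 300 / 998 * 100 = 30.1%

30.1%


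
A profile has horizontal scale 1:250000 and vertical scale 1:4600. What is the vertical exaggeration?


VE = horizontal_scale / vertical_scale = 250000 / 4600 ≈ 54.3

54.3x


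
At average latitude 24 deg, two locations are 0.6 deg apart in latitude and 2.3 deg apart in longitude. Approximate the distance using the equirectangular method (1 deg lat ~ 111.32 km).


dlat_km = 0.6 * 111.32 = 66.792
dlon_km = 2.3 * 111.32 * cos(24) ≈ 233.901
dist = sqrt(66.792^2 + 233.901^2) ≈ 243.3 km

243.3 km


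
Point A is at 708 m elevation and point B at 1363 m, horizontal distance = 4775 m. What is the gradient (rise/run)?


gradient = (1363 - 708) / 4775 = 655 / 4775 = 0.1372

0.1372


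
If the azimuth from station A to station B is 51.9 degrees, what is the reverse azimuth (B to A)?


back azimuth = (51.9 + 180) mod 360 = 231.9 degrees

231.9 degrees


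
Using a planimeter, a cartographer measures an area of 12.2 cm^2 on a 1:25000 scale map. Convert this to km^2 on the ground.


ground_area = 12.2 * (25000/100)^2 = 762500.0 m^2 = 0.7625 km^2 ≈ 0.763 km^2

0.763 km^2


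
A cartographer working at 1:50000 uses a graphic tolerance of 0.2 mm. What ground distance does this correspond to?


ground = 0.2 mm * 50000 / 1000 = 10.0 m

10.0 m


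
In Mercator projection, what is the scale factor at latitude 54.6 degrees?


SF = 1 / cos(54.6) = 1 / 0.579281 = 1.726

1.726


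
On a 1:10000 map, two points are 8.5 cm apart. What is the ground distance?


ground = 8.5 cm * 10000 / 100 = 850.0 m

850.0 m


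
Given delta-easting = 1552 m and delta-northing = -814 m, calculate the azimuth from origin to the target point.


az = atan2(1552, -814) = 117.7 deg
adjusted to 0-360: 117.7 degrees

117.7 degrees


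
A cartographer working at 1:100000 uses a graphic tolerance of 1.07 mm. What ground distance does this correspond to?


ground = 1.07 mm * 100000 / 1000 = 107.0 m

107.0 m


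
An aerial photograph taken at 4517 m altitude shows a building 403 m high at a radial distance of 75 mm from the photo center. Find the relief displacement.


d = h * r / H = 403 * 75 / 4517 = 6.69 mm

6.69 mm


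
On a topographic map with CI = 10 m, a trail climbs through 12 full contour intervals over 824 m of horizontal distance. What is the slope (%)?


elevation change = 12 * 10 = 120 m
slope = 120 / 824 * 100 = 14.6%

14.6%


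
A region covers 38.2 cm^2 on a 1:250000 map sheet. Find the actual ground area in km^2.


ground_area = 38.2 * (250000/100)^2 = 238750000.0 m^2 = 238.75 km^2

238.75 km^2


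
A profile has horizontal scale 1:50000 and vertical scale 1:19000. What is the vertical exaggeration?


VE = horizontal_scale / vertical_scale = 50000 / 19000 ≈ 2.6

2.6x


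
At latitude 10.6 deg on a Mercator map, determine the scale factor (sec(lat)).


SF = 1 / cos(10.6) = 1 / 0.982935 = 1.017

1.017


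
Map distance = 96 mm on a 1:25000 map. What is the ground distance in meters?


ground = 96 mm * 25000 / 1000 = 2400.0 m

2400.0 m


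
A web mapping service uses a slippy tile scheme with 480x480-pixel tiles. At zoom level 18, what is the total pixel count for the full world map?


tiles per axis = 2^18 = 262144
total tiles = 262144^2 = 68719476736
pixels per axis = 262144 * 480 = 125829120
total pixels = 125829120^2 = 15832967439974400

15832967439974400 pixels


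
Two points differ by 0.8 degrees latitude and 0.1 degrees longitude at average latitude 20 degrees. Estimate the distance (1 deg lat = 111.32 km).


dlat_km = 0.8 * 111.32 = 89.056
dlon_km = 0.1 * 111.32 * cos(20) ≈ 10.461
dist = sqrt(89.056^2 + 10.461^2) ≈ 89.7 km

89.7 km


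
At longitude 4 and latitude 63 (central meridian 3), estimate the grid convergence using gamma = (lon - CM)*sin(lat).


gamma = (4 - 3) * sin(63) = 1 * 0.891007 = 0.891 degrees

0.891 degrees


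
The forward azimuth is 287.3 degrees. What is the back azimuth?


back azimuth = (287.3 + 180) mod 360 = 107.3 degrees

107.3 degrees


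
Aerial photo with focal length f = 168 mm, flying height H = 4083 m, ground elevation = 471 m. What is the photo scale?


scale = f / (H - h) = 168 mm / 3612 m = 168 / 3612000 = 1:21500

1:21500


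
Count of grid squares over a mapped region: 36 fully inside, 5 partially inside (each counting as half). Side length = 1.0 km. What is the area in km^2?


effective squares = 36 + 5 * 0.5 = 38.5
area = 38.5 * 1.0 = 38.5 km^2

38.5 km^2


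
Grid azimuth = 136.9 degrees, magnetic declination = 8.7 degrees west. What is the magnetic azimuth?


magnetic azimuth = grid azimuth - declination (east +ve)
mag_az = 136.9 - -8.7 = 145.6 degrees

145.6 degrees


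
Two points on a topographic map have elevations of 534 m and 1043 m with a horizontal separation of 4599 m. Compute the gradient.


gradient = (1043 - 534) / 4599 = 509 / 4599 = 0.1107

0.1107


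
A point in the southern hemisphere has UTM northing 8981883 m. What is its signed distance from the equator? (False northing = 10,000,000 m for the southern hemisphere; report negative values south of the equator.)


For southern: actual = 8981883 - 10000000 = -1018117 m

-1018117 m


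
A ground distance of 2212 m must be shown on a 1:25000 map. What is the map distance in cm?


map_cm = 2212 * 100 / 25000 = 8.848 cm ≈ 8.85 cm

8.85 cm


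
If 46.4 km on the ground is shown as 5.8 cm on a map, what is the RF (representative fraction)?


ground = 46.4 km = 4640000 cm; RF denominator = ground / map = 4640000 / 5.8 = 800000; RF = 1:800000

1:800000


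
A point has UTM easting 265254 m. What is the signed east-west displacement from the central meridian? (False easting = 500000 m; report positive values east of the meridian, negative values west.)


displacement = 265254 - 500000 = -234746 m

-234746 m


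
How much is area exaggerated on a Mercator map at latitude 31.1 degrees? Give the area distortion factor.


area_distortion = 1/cos^2(31.1) = 1.364

1.364


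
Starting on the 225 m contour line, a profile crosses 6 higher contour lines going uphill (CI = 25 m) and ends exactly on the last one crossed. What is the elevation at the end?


elevation = 225 + 6 * 25 = 375 m

375 m


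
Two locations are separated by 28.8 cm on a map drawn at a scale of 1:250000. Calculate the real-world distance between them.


ground = 28.8 cm * 250000 / 100 = 72000.0 m = 72.0 km

72.0 km


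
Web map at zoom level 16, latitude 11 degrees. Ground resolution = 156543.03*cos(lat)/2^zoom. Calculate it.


res = 156543.03 * cos(11) / 2^16 = 156543.03 * 0.98162718 / 65536 = 2.34 m/pixel

2.34 m/pixel


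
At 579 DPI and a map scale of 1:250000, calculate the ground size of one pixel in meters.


pixel_cm = 2.54 / 579 ≈ 0.004387 cm
ground = pixel_cm * 250000 / 100 = 2.54 * 250000 / (579 * 100) = 635000 / 57900 ≈ 10.97 m

10.97 m


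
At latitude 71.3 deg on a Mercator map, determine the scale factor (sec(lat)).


SF = 1 / cos(71.3) = 1 / 0.320613 = 3.119

3.119


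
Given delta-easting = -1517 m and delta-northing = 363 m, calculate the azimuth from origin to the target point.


az = atan2(-1517, 363) = -76.5 deg
adjusted to 0-360: 283.5 degrees

283.5 degrees


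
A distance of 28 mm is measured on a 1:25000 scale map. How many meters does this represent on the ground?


ground = 28 mm * 25000 / 1000 = 700.0 m

700.0 m


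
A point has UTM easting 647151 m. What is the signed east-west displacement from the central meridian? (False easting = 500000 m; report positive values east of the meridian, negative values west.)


displacement = 647151 - 500000 = 147151 m

147151 m


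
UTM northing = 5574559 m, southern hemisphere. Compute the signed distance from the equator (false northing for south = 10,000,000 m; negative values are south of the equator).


For southern: actual = 5574559 - 10000000 = -4425441 m

-4425441 m


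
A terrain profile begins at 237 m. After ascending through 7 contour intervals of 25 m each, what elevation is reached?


elevation = 237 + 7 * 25 = 412 m

412 m


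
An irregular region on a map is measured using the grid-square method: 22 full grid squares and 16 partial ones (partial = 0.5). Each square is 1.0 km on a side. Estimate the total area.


effective squares = 22 + 16 * 0.5 = 30.0
area = 30.0 * 1.0 = 30.0 km^2

30.0 km^2


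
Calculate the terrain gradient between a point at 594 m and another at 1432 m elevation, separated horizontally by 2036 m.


gradient = (1432 - 594) / 2036 = 838 / 2036 = 0.4116

0.4116


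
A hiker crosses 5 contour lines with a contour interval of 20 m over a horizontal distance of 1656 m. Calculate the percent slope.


elevation change = 5 * 20 = 100 m
slope = 100 / 1656 * 100 = 6.0%

6.0%


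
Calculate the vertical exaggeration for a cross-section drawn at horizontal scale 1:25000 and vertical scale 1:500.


VE = horizontal_scale / vertical_scale = 25000 / 500 = 50.0

50.0x


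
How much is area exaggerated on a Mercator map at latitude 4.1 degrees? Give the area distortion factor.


area_distortion = 1/cos^2(4.1) = 1.005

1.005


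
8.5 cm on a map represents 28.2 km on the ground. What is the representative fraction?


ground = 28.2 km = 2820000 cm; RF denominator = ground / map = 2820000 / 8.5 ≈ 331765; RF = 1:331765

1:331765


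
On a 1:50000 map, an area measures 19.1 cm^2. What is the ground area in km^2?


ground_area = 19.1 * (50000/100)^2 = 4775000.0 m^2 = 4.775 km^2

4.775 km^2


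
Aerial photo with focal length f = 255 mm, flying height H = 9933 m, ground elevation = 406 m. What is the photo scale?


scale = f / (H - h) = 255 mm / 9527 m = 255 / 9527000 = 1:37361

1:37361


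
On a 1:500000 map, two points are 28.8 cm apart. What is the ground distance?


ground = 28.8 cm * 500000 / 100 = 144000.0 m = 144.0 km

144.0 km


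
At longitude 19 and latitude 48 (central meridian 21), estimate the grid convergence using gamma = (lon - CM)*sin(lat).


gamma = (19 - 21) * sin(48) = -2 * 0.743145 = -1.486 degrees

-1.486 degrees


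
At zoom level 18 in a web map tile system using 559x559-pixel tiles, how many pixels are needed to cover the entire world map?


tiles per axis = 2^18 = 262144
total tiles = 262144^2 = 68719476736
pixels per axis = 262144 * 559 = 146538496
total pixels = 146538496^2 = 21473530809942016

21473530809942016 pixels


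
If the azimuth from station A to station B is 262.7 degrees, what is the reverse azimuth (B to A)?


back azimuth = (262.7 + 180) mod 360 = 82.7 degrees

82.7 degrees


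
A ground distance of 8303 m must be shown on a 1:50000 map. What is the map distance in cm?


map_cm = 8303 * 100 / 50000 = 16.606 cm ≈ 16.61 cm

16.61 cm


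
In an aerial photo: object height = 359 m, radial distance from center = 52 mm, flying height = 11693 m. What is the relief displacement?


d = h * r / H = 359 * 52 / 11693 = 1.6 mm

1.6 mm


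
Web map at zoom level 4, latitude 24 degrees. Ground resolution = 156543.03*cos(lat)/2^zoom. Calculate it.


res = 156543.03 * cos(24) / 2^4 = 156543.03 * 0.91354546 / 16 = 8938.07 m/pixel

8938.07 m/pixel
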